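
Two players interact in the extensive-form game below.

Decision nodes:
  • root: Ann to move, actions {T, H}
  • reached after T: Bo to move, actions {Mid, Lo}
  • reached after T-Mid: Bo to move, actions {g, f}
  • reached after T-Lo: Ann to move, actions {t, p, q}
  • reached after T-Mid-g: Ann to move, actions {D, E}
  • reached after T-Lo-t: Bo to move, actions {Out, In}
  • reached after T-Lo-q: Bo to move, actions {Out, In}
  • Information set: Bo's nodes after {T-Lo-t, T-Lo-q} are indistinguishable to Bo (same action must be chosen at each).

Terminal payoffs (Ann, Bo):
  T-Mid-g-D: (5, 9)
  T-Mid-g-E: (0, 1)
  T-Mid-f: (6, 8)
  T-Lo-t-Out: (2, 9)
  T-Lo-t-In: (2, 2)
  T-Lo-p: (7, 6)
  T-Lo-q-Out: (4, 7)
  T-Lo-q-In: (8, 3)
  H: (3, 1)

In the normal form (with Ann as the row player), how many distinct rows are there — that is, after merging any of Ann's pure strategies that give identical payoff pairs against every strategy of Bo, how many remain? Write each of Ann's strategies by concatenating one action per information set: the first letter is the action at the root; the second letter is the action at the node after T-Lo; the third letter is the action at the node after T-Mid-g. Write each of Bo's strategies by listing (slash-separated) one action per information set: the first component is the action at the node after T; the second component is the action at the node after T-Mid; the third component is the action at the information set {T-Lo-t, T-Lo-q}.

Ann has 12 pure strategies: TtD, TtE, TpD, TpE, TqD, TqE, HtD, HtE, HpD, HpE, HqD, HqE. Columns: Mid/g/Out, Mid/g/In, Mid/f/Out, Mid/f/In, Lo/g/Out, Lo/g/In, Lo/f/Out, Lo/f/In.
{TtD} → row (5,9) (5,9) (6,8) (6,8) (2,9) (2,2) (2,9) (2,2)
{TtE} → row (0,1) (0,1) (6,8) (6,8) (2,9) (2,2) (2,9) (2,2)
{TpD} → row (5,9) (5,9) (6,8) (6,8) (7,6) (7,6) (7,6) (7,6)
{TpE} → row (0,1) (0,1) (6,8) (6,8) (7,6) (7,6) (7,6) (7,6)
{TqD} → row (5,9) (5,9) (6,8) (6,8) (4,7) (8,3) (4,7) (8,3)
{TqE} → row (0,1) (0,1) (6,8) (6,8) (4,7) (8,3) (4,7) (8,3)
{HtD, HtE, HpD, HpE, HqD, HqE} → row (3,1) (3,1) (3,1) (3,1) (3,1) (3,1) (3,1) (3,1)
That's 7 distinct rows out of 12 strategies.

7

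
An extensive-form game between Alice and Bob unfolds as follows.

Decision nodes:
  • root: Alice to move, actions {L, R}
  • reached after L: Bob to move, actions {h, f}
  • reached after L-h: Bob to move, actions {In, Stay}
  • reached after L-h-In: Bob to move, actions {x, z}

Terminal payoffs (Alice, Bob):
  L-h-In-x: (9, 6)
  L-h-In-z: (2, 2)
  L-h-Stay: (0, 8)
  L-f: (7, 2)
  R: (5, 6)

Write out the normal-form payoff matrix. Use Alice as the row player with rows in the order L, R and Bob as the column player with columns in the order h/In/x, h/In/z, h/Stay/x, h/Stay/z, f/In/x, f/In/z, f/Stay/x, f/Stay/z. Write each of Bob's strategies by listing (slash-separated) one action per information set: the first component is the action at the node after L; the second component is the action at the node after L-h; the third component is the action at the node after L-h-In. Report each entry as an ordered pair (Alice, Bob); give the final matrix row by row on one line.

L: (9,6) (2,2) (0,8) (0,8) (7,2) (7,2) (7,2) (7,2) | R: (5,6) (5,6) (5,6) (5,6) (5,6) (5,6) (5,6) (5,6)

       h/In/x   h/In/z  h/Stay/x  h/Stay/z   f/In/x   f/In/z  f/Stay/x  f/Stay/z
   L    (9,6)    (2,2)    (0,8)    (0,8)    (7,2)    (7,2)    (7,2)    (7,2)
   R    (5,6)    (5,6)    (5,6)    (5,6)    (5,6)    (5,6)    (5,6)    (5,6)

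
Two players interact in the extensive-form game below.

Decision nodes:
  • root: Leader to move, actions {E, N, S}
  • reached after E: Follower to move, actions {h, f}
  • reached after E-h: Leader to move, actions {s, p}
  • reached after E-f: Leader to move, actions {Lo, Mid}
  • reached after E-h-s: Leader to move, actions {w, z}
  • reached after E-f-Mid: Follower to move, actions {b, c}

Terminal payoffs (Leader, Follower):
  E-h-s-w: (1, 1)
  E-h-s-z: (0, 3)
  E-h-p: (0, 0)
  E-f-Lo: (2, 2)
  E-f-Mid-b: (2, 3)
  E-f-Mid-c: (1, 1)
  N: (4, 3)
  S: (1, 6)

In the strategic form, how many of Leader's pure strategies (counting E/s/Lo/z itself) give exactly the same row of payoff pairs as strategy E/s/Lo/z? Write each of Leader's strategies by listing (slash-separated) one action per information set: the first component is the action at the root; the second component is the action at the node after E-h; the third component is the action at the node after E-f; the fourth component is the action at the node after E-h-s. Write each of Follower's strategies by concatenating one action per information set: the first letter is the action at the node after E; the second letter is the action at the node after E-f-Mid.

1

Row for E/s/Lo/z (columns hb, hc, fb, fc): (0,3) (0,3) (2,2) (2,2).
Every one of Leader's information sets is on the play path for some reply by Follower when Leader follows E/s/Lo/z.
Changing the action at any of them therefore changes at least one column, so only E/s/Lo/z itself gives this row.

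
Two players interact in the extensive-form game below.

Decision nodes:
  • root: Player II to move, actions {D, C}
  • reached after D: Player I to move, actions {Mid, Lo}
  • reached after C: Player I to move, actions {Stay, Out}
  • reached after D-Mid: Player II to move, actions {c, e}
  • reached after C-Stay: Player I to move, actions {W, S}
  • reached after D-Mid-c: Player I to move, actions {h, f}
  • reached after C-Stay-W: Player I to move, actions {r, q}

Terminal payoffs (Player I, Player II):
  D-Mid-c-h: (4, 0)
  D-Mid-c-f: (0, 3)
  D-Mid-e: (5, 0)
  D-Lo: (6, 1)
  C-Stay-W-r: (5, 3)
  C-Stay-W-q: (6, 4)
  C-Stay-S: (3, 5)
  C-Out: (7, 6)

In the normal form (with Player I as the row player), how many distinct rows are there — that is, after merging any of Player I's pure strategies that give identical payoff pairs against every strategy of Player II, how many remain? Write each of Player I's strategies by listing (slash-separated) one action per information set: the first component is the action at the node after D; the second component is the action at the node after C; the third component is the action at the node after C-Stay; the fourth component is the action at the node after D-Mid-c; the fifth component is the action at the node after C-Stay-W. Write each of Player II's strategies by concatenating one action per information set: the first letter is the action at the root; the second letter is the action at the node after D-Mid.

Player I has 32 pure strategies: Mid/Stay/W/h/r, Mid/Stay/W/h/q, Mid/Stay/W/f/r, Mid/Stay/W/f/q, Mid/Stay/S/h/r, Mid/Stay/S/h/q, Mid/Stay/S/f/r, Mid/Stay/S/f/q, Mid/Out/W/h/r, Mid/Out/W/h/q, Mid/Out/W/f/r, Mid/Out/W/f/q, Mid/Out/S/h/r, Mid/Out/S/h/q, Mid/Out/S/f/r, Mid/Out/S/f/q, Lo/Stay/W/h/r, Lo/Stay/W/h/q, Lo/Stay/W/f/r, Lo/Stay/W/f/q, Lo/Stay/S/h/r, Lo/Stay/S/h/q, Lo/Stay/S/f/r, Lo/Stay/S/f/q, Lo/Out/W/h/r, Lo/Out/W/h/q, Lo/Out/W/f/r, Lo/Out/W/f/q, Lo/Out/S/h/r, Lo/Out/S/h/q, Lo/Out/S/f/r, Lo/Out/S/f/q. Columns: Dc, De, Cc, Ce.
{Mid/Stay/W/h/r} → row (4,0) (5,0) (5,3) (5,3)
{Mid/Stay/W/h/q} → row (4,0) (5,0) (6,4) (6,4)
{Mid/Stay/W/f/r} → row (0,3) (5,0) (5,3) (5,3)
{Mid/Stay/W/f/q} → row (0,3) (5,0) (6,4) (6,4)
{Mid/Stay/S/h/r, Mid/Stay/S/h/q} → row (4,0) (5,0) (3,5) (3,5)
{Mid/Stay/S/f/r, Mid/Stay/S/f/q} → row (0,3) (5,0) (3,5) (3,5)
{Mid/Out/W/h/r, Mid/Out/W/h/q, Mid/Out/S/h/r, Mid/Out/S/h/q} → row (4,0) (5,0) (7,6) (7,6)
{Mid/Out/W/f/r, Mid/Out/W/f/q, Mid/Out/S/f/r, Mid/Out/S/f/q} → row (0,3) (5,0) (7,6) (7,6)
{Lo/Stay/W/h/r, Lo/Stay/W/f/r} → row (6,1) (6,1) (5,3) (5,3)
{Lo/Stay/W/h/q, Lo/Stay/W/f/q} → row (6,1) (6,1) (6,4) (6,4)
{Lo/Stay/S/h/r, Lo/Stay/S/h/q, Lo/Stay/S/f/r, Lo/Stay/S/f/q} → row (6,1) (6,1) (3,5) (3,5)
{Lo/Out/W/h/r, Lo/Out/W/h/q, Lo/Out/W/f/r, Lo/Out/W/f/q, Lo/Out/S/h/r, Lo/Out/S/h/q, Lo/Out/S/f/r, Lo/Out/S/f/q} → row (6,1) (6,1) (7,6) (7,6)
That's 12 distinct rows out of 32 strategies.

12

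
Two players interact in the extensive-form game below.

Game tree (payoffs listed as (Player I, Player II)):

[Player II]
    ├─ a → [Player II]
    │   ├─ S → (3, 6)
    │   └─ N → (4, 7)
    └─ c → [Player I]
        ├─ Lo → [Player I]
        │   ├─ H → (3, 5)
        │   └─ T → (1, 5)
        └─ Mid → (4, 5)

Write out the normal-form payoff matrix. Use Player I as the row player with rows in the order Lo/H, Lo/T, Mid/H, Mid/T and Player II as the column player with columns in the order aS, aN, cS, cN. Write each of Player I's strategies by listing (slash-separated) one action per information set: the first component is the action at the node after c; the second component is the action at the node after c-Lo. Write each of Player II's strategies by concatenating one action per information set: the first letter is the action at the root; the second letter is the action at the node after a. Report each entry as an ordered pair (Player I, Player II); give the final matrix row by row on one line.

            aS       aN       cS       cN
 Lo/H    (3,6)    (4,7)    (3,5)    (3,5)
 Lo/T    (3,6)    (4,7)    (1,5)    (1,5)
Mid/H    (3,6)    (4,7)    (4,5)    (4,5)
Mid/T    (3,6)    (4,7)    (4,5)    (4,5)

Lo/H: (3,6) (4,7) (3,5) (3,5) | Lo/T: (3,6) (4,7) (1,5) (1,5) | Mid/H: (3,6) (4,7) (4,5) (4,5) | Mid/T: (3,6) (4,7) (4,5) (4,5)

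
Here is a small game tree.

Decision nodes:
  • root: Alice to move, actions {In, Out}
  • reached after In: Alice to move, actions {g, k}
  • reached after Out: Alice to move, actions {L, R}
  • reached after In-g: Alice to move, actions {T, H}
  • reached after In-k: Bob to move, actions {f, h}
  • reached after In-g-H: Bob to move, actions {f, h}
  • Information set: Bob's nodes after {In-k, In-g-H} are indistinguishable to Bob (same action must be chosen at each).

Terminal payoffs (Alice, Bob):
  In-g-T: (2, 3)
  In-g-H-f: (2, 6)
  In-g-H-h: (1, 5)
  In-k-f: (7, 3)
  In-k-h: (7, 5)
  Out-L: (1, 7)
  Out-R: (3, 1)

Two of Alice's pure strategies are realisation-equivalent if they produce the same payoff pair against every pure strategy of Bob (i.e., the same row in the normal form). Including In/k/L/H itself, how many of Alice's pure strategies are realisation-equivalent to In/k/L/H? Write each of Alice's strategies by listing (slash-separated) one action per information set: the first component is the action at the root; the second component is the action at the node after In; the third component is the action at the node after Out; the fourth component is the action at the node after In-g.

4

Row for In/k/L/H (columns f, h): (7,3) (7,5).
Under In/k/L/H, Alice's choice at the node after Out and at the node after In-g can never be reached regardless of what Bob does, so varying those choices leaves every outcome unchanged.
Holding the reachable choices fixed and varying the unreachable ones freely already gives 2 × 2 = 4 equivalent strategies.
No other strategy reproduces this row, so those 4 are the full class: In/k/L/T, In/k/L/H, In/k/R/T, In/k/R/H.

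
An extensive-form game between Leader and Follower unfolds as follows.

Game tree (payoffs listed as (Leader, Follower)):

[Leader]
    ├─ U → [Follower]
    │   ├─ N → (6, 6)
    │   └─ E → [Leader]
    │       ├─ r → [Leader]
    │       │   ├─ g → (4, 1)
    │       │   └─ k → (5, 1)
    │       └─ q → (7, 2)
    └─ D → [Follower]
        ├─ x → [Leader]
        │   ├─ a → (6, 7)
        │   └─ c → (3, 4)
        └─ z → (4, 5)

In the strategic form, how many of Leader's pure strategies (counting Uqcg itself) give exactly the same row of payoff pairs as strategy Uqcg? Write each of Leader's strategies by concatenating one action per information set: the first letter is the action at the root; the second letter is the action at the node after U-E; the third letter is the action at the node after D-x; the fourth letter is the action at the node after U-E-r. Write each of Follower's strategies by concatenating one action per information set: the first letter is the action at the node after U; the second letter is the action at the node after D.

4

Row for Uqcg (columns Nx, Nz, Ex, Ez): (6,6) (6,6) (7,2) (7,2).
Under Uqcg, Leader's choice at the node after D-x and at the node after U-E-r can never be reached regardless of what Follower does, so varying those choices leaves every outcome unchanged.
Holding the reachable choices fixed and varying the unreachable ones freely already gives 2 × 2 = 4 equivalent strategies.
No other strategy reproduces this row, so those 4 are the full class: Uqag, Uqak, Uqcg, Uqck.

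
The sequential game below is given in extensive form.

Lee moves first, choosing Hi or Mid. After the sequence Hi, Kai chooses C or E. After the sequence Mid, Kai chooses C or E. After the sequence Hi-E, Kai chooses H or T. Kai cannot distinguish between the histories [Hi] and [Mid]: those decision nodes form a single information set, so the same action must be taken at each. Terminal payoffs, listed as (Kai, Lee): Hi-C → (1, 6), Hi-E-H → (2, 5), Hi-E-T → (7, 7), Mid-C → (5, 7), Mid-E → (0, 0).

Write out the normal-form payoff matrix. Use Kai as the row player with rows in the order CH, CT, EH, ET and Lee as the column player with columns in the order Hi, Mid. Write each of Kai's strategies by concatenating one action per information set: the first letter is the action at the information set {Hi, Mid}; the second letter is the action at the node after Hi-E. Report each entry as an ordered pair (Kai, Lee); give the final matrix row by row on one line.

CH: (1,6) (5,7) | CT: (1,6) (5,7) | EH: (2,5) (0,0) | ET: (7,7) (0,0)

Row CH: Hi→(1,6), Mid→(5,7)
Row CT: Hi→(1,6), Mid→(5,7)
Row EH: Hi→(2,5), Mid→(0,0)
Row ET: Hi→(7,7), Mid→(0,0)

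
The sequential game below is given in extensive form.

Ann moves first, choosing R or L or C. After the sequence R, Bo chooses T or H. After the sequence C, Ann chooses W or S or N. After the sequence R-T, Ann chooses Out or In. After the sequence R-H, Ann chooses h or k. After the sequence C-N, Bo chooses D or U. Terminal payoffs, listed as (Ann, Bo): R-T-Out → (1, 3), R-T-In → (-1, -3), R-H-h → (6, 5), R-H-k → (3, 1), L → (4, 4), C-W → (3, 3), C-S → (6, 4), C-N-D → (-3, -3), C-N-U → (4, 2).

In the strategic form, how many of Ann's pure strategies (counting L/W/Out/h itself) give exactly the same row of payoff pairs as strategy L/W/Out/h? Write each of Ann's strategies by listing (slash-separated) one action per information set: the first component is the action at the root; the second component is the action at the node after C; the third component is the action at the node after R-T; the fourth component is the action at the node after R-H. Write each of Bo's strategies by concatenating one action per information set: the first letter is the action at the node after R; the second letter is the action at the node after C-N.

Row for L/W/Out/h (columns TD, TU, HD, HU): (4,4) (4,4) (4,4) (4,4).
Under L/W/Out/h, Ann's choice at the node after C and at the node after R-T and at the node after R-H can never be reached regardless of what Bo does, so varying those choices leaves every outcome unchanged.
Holding the reachable choices fixed and varying the unreachable ones freely already gives 3 × 2 × 2 = 12 equivalent strategies.
No other strategy reproduces this row, so those 12 are the full class: L/W/Out/h, L/W/Out/k, L/W/In/h, L/W/In/k, L/S/Out/h, L/S/Out/k, L/S/In/h, L/S/In/k, L/N/Out/h, L/N/Out/k, L/N/In/h, L/N/In/k.

12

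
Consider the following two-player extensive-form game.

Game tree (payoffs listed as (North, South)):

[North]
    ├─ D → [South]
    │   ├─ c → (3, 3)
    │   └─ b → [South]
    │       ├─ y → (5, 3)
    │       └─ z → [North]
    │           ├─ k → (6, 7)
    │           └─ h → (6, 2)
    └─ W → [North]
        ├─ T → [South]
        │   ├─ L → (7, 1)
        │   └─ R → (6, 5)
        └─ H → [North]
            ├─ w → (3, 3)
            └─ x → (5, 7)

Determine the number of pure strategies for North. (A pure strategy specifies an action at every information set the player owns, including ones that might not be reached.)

16

North owns the root with actions {D, W} — two choices.
North owns the node after W with actions {T, H} — two choices.
North owns the node after W-H with actions {w, x} — two choices.
North owns the node after D-b-z with actions {k, h} — two choices.
A pure strategy fixes one action at each information set independently, so the count is the product 2 × 2 × 2 × 2 = 16.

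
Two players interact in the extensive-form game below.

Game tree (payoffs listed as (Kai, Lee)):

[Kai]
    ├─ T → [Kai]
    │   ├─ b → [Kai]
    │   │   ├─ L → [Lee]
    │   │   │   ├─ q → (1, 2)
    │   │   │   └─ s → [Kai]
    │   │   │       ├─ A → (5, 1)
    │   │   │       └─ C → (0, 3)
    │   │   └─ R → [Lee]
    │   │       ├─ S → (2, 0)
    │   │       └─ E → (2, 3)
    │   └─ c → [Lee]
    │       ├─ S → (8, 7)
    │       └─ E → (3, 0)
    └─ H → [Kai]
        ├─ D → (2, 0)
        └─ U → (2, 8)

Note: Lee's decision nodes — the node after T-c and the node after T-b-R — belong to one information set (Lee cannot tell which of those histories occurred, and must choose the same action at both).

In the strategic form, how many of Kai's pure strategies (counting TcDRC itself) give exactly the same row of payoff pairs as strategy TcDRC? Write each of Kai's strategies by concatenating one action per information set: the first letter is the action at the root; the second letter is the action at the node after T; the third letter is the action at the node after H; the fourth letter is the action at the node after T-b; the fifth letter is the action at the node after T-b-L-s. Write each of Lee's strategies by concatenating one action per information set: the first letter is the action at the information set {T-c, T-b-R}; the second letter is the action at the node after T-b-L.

Row for TcDRC (columns Sq, Ss, Eq, Es): (8,7) (8,7) (3,0) (3,0).
Under TcDRC, Kai's choice at the node after H and at the node after T-b and at the node after T-b-L-s can never be reached regardless of what Lee does, so varying those choices leaves every outcome unchanged.
Holding the reachable choices fixed and varying the unreachable ones freely already gives 2 × 2 × 2 = 8 equivalent strategies.
No other strategy reproduces this row, so those 8 are the full class: TcDLA, TcDLC, TcDRA, TcDRC, TcULA, TcULC, TcURA, TcURC.

8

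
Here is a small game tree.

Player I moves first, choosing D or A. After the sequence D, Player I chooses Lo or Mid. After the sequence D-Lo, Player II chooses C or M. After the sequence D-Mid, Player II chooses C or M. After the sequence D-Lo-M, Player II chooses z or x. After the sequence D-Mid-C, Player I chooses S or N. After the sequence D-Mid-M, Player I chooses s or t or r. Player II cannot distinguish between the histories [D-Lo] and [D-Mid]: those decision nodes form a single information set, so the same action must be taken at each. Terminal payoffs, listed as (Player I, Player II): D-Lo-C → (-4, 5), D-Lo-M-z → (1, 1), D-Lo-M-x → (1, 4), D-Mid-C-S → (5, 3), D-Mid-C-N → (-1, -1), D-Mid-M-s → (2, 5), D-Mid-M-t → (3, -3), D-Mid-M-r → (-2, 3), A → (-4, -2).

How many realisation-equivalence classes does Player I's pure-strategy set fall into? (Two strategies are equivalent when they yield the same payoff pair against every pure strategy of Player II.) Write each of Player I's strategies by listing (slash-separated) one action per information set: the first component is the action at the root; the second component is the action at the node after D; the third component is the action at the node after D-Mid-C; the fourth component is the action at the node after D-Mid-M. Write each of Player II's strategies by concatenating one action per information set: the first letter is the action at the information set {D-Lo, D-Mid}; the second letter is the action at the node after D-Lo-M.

8

Player I has 24 pure strategies: D/Lo/S/s, D/Lo/S/t, D/Lo/S/r, D/Lo/N/s, D/Lo/N/t, D/Lo/N/r, D/Mid/S/s, D/Mid/S/t, D/Mid/S/r, D/Mid/N/s, D/Mid/N/t, D/Mid/N/r, A/Lo/S/s, A/Lo/S/t, A/Lo/S/r, A/Lo/N/s, A/Lo/N/t, A/Lo/N/r, A/Mid/S/s, A/Mid/S/t, A/Mid/S/r, A/Mid/N/s, A/Mid/N/t, A/Mid/N/r. Columns: Cz, Cx, Mz, Mx.
{D/Lo/S/s, D/Lo/S/t, D/Lo/S/r, D/Lo/N/s, D/Lo/N/t, D/Lo/N/r} → row (-4,5) (-4,5) (1,1) (1,4)
{D/Mid/S/s} → row (5,3) (5,3) (2,5) (2,5)
{D/Mid/S/t} → row (5,3) (5,3) (3,-3) (3,-3)
{D/Mid/S/r} → row (5,3) (5,3) (-2,3) (-2,3)
{D/Mid/N/s} → row (-1,-1) (-1,-1) (2,5) (2,5)
{D/Mid/N/t} → row (-1,-1) (-1,-1) (3,-3) (3,-3)
{D/Mid/N/r} → row (-1,-1) (-1,-1) (-2,3) (-2,3)
{A/Lo/S/s, A/Lo/S/t, A/Lo/S/r, A/Lo/N/s, A/Lo/N/t, A/Lo/N/r, A/Mid/S/s, A/Mid/S/t, A/Mid/S/r, A/Mid/N/s, A/Mid/N/t, A/Mid/N/r} → row (-4,-2) (-4,-2) (-4,-2) (-4,-2)
That's 8 distinct rows out of 24 strategies.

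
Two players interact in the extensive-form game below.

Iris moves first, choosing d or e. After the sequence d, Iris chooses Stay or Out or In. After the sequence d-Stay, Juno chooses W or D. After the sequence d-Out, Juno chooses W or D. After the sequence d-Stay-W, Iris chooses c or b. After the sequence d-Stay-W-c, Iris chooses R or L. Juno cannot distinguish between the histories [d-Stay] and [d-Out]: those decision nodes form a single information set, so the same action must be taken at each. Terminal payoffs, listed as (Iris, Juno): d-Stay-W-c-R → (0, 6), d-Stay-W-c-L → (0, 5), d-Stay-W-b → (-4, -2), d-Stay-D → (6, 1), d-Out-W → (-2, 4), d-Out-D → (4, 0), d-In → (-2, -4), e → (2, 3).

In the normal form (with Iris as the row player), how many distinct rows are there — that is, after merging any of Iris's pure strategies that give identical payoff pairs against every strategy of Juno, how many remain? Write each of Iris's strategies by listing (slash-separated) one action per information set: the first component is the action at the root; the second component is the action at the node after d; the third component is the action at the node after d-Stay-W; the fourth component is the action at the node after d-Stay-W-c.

Iris has 24 pure strategies: d/Stay/c/R, d/Stay/c/L, d/Stay/b/R, d/Stay/b/L, d/Out/c/R, d/Out/c/L, d/Out/b/R, d/Out/b/L, d/In/c/R, d/In/c/L, d/In/b/R, d/In/b/L, e/Stay/c/R, e/Stay/c/L, e/Stay/b/R, e/Stay/b/L, e/Out/c/R, e/Out/c/L, e/Out/b/R, e/Out/b/L, e/In/c/R, e/In/c/L, e/In/b/R, e/In/b/L. Columns: W, D.
{d/Stay/c/R} → row (0,6) (6,1)
{d/Stay/c/L} → row (0,5) (6,1)
{d/Stay/b/R, d/Stay/b/L} → row (-4,-2) (6,1)
{d/Out/c/R, d/Out/c/L, d/Out/b/R, d/Out/b/L} → row (-2,4) (4,0)
{d/In/c/R, d/In/c/L, d/In/b/R, d/In/b/L} → row (-2,-4) (-2,-4)
{e/Stay/c/R, e/Stay/c/L, e/Stay/b/R, e/Stay/b/L, e/Out/c/R, e/Out/c/L, e/Out/b/R, e/Out/b/L, e/In/c/R, e/In/c/L, e/In/b/R, e/In/b/L} → row (2,3) (2,3)
That's 6 distinct rows out of 24 strategies.

6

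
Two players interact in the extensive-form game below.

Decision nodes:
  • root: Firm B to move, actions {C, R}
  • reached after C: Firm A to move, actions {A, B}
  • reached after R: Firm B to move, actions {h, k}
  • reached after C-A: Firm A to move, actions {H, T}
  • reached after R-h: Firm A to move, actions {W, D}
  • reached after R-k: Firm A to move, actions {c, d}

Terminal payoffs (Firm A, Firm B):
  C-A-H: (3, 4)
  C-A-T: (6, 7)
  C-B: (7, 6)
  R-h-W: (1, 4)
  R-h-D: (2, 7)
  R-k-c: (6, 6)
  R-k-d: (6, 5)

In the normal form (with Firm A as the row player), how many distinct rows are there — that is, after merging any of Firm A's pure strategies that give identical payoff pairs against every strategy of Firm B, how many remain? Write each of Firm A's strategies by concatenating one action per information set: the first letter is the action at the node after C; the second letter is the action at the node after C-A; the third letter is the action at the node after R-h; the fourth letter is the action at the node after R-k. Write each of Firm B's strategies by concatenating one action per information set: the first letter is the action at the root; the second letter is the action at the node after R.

Firm A has 16 pure strategies: AHWc, AHWd, AHDc, AHDd, ATWc, ATWd, ATDc, ATDd, BHWc, BHWd, BHDc, BHDd, BTWc, BTWd, BTDc, BTDd. Columns: Ch, Ck, Rh, Rk.
{AHWc} → row (3,4) (3,4) (1,4) (6,6)
{AHWd} → row (3,4) (3,4) (1,4) (6,5)
{AHDc} → row (3,4) (3,4) (2,7) (6,6)
{AHDd} → row (3,4) (3,4) (2,7) (6,5)
{ATWc} → row (6,7) (6,7) (1,4) (6,6)
{ATWd} → row (6,7) (6,7) (1,4) (6,5)
{ATDc} → row (6,7) (6,7) (2,7) (6,6)
{ATDd} → row (6,7) (6,7) (2,7) (6,5)
{BHWc, BTWc} → row (7,6) (7,6) (1,4) (6,6)
{BHWd, BTWd} → row (7,6) (7,6) (1,4) (6,5)
{BHDc, BTDc} → row (7,6) (7,6) (2,7) (6,6)
{BHDd, BTDd} → row (7,6) (7,6) (2,7) (6,5)
That's 12 distinct rows out of 16 strategies.

12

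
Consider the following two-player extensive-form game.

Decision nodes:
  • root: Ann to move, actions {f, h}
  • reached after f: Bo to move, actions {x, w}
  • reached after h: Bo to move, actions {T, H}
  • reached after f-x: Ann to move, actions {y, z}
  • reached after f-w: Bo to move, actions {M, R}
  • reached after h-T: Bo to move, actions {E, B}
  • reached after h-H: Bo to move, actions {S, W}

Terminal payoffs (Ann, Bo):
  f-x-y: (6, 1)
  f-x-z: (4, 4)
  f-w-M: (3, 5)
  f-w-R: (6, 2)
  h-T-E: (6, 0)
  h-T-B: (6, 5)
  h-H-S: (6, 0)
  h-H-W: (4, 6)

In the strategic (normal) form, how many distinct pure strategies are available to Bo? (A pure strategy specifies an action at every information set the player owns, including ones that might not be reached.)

Bo owns the node after f with actions {x, w} — two choices.
Bo owns the node after h with actions {T, H} — two choices.
Bo owns the node after f-w with actions {M, R} — two choices.
Bo owns the node after h-T with actions {E, B} — two choices.
Bo owns the node after h-H with actions {S, W} — two choices.
A pure strategy fixes one action at each information set independently, so the count is the product 2 × 2 × 2 × 2 × 2 = 32.

32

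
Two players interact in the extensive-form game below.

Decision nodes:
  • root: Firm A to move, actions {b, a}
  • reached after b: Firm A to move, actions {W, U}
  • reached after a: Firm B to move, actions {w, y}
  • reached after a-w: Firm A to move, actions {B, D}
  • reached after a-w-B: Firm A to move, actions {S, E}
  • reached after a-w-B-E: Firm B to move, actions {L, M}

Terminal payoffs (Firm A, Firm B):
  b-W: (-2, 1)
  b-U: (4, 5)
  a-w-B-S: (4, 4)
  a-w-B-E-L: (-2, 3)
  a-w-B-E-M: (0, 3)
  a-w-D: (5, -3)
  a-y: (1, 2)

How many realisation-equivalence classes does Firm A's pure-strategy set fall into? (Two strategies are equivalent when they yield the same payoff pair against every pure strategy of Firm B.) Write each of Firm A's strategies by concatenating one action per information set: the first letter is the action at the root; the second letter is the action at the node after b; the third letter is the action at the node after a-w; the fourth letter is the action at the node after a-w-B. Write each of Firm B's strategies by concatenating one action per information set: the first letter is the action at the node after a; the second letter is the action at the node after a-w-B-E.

Firm A has 16 pure strategies: bWBS, bWBE, bWDS, bWDE, bUBS, bUBE, bUDS, bUDE, aWBS, aWBE, aWDS, aWDE, aUBS, aUBE, aUDS, aUDE. Columns: wL, wM, yL, yM.
{bWBS, bWBE, bWDS, bWDE} → row (-2,1) (-2,1) (-2,1) (-2,1)
{bUBS, bUBE, bUDS, bUDE} → row (4,5) (4,5) (4,5) (4,5)
{aWBS, aUBS} → row (4,4) (4,4) (1,2) (1,2)
{aWBE, aUBE} → row (-2,3) (0,3) (1,2) (1,2)
{aWDS, aWDE, aUDS, aUDE} → row (5,-3) (5,-3) (1,2) (1,2)
That's 5 distinct rows out of 16 strategies.

5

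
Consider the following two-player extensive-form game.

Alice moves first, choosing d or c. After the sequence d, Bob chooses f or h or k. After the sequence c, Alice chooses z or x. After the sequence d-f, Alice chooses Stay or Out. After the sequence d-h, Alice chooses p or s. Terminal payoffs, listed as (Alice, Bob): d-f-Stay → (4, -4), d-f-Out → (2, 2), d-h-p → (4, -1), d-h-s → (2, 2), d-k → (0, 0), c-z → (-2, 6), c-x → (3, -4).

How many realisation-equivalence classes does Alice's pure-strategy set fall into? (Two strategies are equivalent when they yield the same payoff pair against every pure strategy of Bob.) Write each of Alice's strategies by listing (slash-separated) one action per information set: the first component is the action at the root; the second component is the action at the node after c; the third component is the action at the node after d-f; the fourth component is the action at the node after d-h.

6

Alice has 16 pure strategies: d/z/Stay/p, d/z/Stay/s, d/z/Out/p, d/z/Out/s, d/x/Stay/p, d/x/Stay/s, d/x/Out/p, d/x/Out/s, c/z/Stay/p, c/z/Stay/s, c/z/Out/p, c/z/Out/s, c/x/Stay/p, c/x/Stay/s, c/x/Out/p, c/x/Out/s. Columns: f, h, k.
{d/z/Stay/p, d/x/Stay/p} → row (4,-4) (4,-1) (0,0)
{d/z/Stay/s, d/x/Stay/s} → row (4,-4) (2,2) (0,0)
{d/z/Out/p, d/x/Out/p} → row (2,2) (4,-1) (0,0)
{d/z/Out/s, d/x/Out/s} → row (2,2) (2,2) (0,0)
{c/z/Stay/p, c/z/Stay/s, c/z/Out/p, c/z/Out/s} → row (-2,6) (-2,6) (-2,6)
{c/x/Stay/p, c/x/Stay/s, c/x/Out/p, c/x/Out/s} → row (3,-4) (3,-4) (3,-4)
That's 6 distinct rows out of 16 strategies.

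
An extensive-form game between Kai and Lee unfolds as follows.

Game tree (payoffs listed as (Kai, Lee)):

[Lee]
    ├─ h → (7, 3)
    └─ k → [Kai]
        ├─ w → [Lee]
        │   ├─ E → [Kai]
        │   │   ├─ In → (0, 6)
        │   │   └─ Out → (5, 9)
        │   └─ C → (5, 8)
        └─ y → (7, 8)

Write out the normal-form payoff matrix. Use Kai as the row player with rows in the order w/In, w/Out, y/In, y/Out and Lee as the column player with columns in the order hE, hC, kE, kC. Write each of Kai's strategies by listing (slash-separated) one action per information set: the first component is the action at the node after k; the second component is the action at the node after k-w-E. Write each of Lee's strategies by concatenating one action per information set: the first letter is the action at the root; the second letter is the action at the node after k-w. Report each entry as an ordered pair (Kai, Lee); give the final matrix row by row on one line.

Row w/In: hE→(7,3), hC→(7,3), kE→(0,6), kC→(5,8)
Row w/Out: hE→(7,3), hC→(7,3), kE→(5,9), kC→(5,8)
Row y/In: hE→(7,3), hC→(7,3), kE→(7,8), kC→(7,8)
Row y/Out: hE→(7,3), hC→(7,3), kE→(7,8), kC→(7,8)

w/In: (7,3) (7,3) (0,6) (5,8) | w/Out: (7,3) (7,3) (5,9) (5,8) | y/In: (7,3) (7,3) (7,8) (7,8) | y/Out: (7,3) (7,3) (7,8) (7,8)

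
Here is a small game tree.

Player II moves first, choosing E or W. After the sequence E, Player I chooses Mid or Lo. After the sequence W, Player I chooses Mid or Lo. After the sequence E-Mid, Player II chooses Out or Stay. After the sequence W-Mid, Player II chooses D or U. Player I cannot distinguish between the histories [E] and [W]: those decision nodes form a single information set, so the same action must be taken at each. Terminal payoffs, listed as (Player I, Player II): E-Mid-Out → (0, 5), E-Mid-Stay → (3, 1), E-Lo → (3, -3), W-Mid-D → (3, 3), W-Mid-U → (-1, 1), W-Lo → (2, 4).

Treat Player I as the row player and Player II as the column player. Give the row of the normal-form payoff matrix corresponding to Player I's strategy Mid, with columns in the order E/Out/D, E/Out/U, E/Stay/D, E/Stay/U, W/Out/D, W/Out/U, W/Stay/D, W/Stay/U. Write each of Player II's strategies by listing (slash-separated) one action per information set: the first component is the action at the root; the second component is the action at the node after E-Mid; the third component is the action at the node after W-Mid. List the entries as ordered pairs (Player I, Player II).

vs E/Out/D: Player II plays E → Player I plays Mid at [E] → Player II plays Out at [E-Mid] → (0, 5)
vs E/Out/U: Player II plays E → Player I plays Mid at [E] → Player II plays Out at [E-Mid] → (0, 5)
vs E/Stay/D: Player II plays E → Player I plays Mid at [E] → Player II plays Stay at [E-Mid] → (3, 1)
vs E/Stay/U: Player II plays E → Player I plays Mid at [E] → Player II plays Stay at [E-Mid] → (3, 1)
vs W/Out/D: Player II plays W → Player I plays Mid at [W] → Player II plays D at [W-Mid] → (3, 3)
vs W/Out/U: Player II plays W → Player I plays Mid at [W] → Player II plays U at [W-Mid] → (-1, 1)
vs W/Stay/D: Player II plays W → Player I plays Mid at [W] → Player II plays D at [W-Mid] → (3, 3)
vs W/Stay/U: Player II plays W → Player I plays Mid at [W] → Player II plays U at [W-Mid] → (-1, 1)

(0,5) (0,5) (3,1) (3,1) (3,3) (-1,1) (3,3) (-1,1)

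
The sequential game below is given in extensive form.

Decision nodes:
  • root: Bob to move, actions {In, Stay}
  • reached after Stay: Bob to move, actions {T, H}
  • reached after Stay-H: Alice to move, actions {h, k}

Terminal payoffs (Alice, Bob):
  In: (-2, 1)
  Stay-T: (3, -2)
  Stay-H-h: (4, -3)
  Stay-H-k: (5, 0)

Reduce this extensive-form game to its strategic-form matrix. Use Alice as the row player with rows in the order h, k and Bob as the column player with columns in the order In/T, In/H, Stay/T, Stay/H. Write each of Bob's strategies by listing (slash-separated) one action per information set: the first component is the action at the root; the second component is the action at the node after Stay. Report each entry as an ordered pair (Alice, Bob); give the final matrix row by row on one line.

         In/T     In/H   Stay/T   Stay/H
   h   (-2,1)   (-2,1)   (3,-2)   (4,-3)
   k   (-2,1)   (-2,1)   (3,-2)    (5,0)

h: (-2,1) (-2,1) (3,-2) (4,-3) | k: (-2,1) (-2,1) (3,-2) (5,0)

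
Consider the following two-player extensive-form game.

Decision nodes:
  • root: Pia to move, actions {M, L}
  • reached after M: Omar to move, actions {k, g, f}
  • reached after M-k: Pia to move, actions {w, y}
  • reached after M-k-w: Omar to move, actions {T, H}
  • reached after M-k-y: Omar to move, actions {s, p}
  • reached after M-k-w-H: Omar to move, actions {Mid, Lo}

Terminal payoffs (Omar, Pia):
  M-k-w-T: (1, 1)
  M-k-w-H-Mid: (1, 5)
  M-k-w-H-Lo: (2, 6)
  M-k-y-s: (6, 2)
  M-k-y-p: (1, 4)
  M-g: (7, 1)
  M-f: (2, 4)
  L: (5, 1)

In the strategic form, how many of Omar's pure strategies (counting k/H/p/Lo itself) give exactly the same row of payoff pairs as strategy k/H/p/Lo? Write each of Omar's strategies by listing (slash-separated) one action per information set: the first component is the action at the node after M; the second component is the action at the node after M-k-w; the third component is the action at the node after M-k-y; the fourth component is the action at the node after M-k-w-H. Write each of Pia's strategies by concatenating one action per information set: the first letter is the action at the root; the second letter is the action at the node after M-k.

1

Row for k/H/p/Lo (columns Mw, My, Lw, Ly): (2,6) (1,4) (5,1) (5,1).
Every one of Omar's information sets is on the play path for some reply by Pia when Omar follows k/H/p/Lo.
Changing the action at any of them therefore changes at least one column, so only k/H/p/Lo itself gives this row.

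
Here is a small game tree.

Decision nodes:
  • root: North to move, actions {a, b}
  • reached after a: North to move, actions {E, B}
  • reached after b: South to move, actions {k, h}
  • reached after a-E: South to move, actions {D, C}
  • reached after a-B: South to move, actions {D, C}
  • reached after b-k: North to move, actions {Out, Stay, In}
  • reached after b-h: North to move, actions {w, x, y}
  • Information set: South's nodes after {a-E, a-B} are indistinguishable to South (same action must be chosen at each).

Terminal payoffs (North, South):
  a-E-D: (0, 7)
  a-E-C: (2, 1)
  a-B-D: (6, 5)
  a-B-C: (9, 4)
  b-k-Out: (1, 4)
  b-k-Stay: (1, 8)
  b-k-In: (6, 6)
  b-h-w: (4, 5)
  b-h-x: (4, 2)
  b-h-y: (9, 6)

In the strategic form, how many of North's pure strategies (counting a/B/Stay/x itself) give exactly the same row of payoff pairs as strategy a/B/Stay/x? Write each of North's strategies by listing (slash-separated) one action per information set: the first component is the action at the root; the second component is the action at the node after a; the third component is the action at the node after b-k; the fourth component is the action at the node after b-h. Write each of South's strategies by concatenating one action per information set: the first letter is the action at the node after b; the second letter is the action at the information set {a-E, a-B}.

Row for a/B/Stay/x (columns kD, kC, hD, hC): (6,5) (9,4) (6,5) (9,4).
Under a/B/Stay/x, North's choice at the node after b-k and at the node after b-h can never be reached regardless of what South does, so varying those choices leaves every outcome unchanged.
Holding the reachable choices fixed and varying the unreachable ones freely already gives 3 × 3 = 9 equivalent strategies.
No other strategy reproduces this row, so those 9 are the full class: a/B/Out/w, a/B/Out/x, a/B/Out/y, a/B/Stay/w, a/B/Stay/x, a/B/Stay/y, a/B/In/w, a/B/In/x, a/B/In/y.

9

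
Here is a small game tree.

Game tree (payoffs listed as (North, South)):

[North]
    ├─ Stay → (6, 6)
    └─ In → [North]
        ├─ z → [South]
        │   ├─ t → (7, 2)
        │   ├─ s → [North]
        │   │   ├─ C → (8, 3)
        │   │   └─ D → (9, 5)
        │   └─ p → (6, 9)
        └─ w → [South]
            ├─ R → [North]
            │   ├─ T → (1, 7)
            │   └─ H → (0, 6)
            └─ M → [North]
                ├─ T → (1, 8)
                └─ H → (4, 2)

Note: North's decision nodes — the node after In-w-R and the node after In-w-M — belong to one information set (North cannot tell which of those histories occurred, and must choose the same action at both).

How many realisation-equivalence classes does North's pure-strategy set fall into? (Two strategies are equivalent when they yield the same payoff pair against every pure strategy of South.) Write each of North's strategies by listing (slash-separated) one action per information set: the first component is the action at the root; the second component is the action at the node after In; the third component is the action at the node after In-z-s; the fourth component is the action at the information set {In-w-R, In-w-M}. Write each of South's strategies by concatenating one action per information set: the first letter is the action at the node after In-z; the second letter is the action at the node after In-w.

5

North has 16 pure strategies: Stay/z/C/T, Stay/z/C/H, Stay/z/D/T, Stay/z/D/H, Stay/w/C/T, Stay/w/C/H, Stay/w/D/T, Stay/w/D/H, In/z/C/T, In/z/C/H, In/z/D/T, In/z/D/H, In/w/C/T, In/w/C/H, In/w/D/T, In/w/D/H. Columns: tR, tM, sR, sM, pR, pM.
{Stay/z/C/T, Stay/z/C/H, Stay/z/D/T, Stay/z/D/H, Stay/w/C/T, Stay/w/C/H, Stay/w/D/T, Stay/w/D/H} → row (6,6) (6,6) (6,6) (6,6) (6,6) (6,6)
{In/z/C/T, In/z/C/H} → row (7,2) (7,2) (8,3) (8,3) (6,9) (6,9)
{In/z/D/T, In/z/D/H} → row (7,2) (7,2) (9,5) (9,5) (6,9) (6,9)
{In/w/C/T, In/w/D/T} → row (1,7) (1,8) (1,7) (1,8) (1,7) (1,8)
{In/w/C/H, In/w/D/H} → row (0,6) (4,2) (0,6) (4,2) (0,6) (4,2)
That's 5 distinct rows out of 16 strategies.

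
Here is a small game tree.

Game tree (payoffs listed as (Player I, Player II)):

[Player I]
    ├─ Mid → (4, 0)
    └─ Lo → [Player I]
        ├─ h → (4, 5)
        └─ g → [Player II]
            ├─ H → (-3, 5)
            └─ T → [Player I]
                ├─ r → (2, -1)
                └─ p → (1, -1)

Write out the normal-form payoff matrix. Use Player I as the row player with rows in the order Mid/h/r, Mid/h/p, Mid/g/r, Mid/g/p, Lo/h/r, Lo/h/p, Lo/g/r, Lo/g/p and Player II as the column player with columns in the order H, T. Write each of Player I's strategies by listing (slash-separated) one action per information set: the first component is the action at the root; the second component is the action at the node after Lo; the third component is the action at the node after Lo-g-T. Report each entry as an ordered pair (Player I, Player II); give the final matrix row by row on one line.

               H        T
Mid/h/r    (4,0)    (4,0)
Mid/h/p    (4,0)    (4,0)
Mid/g/r    (4,0)    (4,0)
Mid/g/p    (4,0)    (4,0)
 Lo/h/r    (4,5)    (4,5)
 Lo/h/p    (4,5)    (4,5)
 Lo/g/r   (-3,5)   (2,-1)
 Lo/g/p   (-3,5)   (1,-1)

Mid/h/r: (4,0) (4,0) | Mid/h/p: (4,0) (4,0) | Mid/g/r: (4,0) (4,0) | Mid/g/p: (4,0) (4,0) | Lo/h/r: (4,5) (4,5) | Lo/h/p: (4,5) (4,5) | Lo/g/r: (-3,5) (2,-1) | Lo/g/p: (-3,5) (1,-1)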